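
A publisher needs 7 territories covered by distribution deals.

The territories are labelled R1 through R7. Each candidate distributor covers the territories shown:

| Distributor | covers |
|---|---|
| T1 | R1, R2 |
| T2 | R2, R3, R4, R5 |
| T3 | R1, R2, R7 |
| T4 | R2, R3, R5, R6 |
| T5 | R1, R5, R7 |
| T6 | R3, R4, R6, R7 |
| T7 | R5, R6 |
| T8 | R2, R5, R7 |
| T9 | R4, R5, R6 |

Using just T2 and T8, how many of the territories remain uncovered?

2

Union of T2, T8 = {R2, R3, R4, R5, R7}.
Not covered: R1, R6 — 2 territories.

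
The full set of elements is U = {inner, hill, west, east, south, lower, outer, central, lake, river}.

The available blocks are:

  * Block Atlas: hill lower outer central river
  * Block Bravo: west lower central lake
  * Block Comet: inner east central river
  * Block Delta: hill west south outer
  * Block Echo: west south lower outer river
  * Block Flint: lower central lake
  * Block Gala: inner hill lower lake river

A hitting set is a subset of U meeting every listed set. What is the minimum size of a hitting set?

3

The 3 elements {south, lower, central} hit every block.
No choice of 2 elements meets every block, so 3 is the minimum.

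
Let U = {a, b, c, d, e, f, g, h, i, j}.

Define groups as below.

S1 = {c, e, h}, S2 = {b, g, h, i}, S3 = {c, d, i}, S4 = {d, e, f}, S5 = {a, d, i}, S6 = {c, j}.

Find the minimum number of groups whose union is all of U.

Take {S2, S4, S5, S6}. Their union is {a, b, c, d, e, f, g, h, i, j}, which is all 10 points.
Only S5 contains a, so S5 is forced; the remaining 7 points need at least 3 more groups (each remaining group adds at most 3) — so at least 4 groups are needed, and 4 is optimal.

4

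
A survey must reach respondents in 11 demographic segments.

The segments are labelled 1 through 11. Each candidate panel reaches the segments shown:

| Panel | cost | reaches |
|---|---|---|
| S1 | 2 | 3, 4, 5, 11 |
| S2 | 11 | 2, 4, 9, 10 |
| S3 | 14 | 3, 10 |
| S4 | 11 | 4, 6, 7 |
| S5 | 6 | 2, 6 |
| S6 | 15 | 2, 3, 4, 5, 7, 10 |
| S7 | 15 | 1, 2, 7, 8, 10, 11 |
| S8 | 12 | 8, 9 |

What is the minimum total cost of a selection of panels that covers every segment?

S1, S2, S5, S7 together cover every segment (S1 ∪ S2 ∪ S5 ∪ S7 = {1, 2, 3, 4, 5, 6, 7, 8, 9, 10, 11}); total cost 2 + 11 + 6 + 15 = 34.
No covering selection has total cost below 34.

34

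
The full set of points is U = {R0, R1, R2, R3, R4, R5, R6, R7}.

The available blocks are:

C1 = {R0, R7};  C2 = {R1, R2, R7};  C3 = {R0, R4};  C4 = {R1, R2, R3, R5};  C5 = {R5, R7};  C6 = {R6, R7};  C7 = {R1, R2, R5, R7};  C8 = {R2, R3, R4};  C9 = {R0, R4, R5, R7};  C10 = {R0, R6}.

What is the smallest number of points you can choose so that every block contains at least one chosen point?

3

H = {R0, R3, R7} meets every block (each contains at least one member of H), and |H| = 3.
The blocks C3, C4, C6 are pairwise disjoint, so any hitting set needs a separate point for each — at least 3. Hence 3 is optimal.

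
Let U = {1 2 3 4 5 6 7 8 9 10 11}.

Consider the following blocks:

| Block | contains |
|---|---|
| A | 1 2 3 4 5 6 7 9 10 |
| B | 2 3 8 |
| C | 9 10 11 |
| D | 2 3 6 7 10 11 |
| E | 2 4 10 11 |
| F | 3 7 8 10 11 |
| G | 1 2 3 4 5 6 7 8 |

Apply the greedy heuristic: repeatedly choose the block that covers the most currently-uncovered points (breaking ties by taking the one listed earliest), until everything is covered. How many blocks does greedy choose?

2

Greedy: pick A (covers 9 new) → pick F (covers 2 new). Total picks: 2.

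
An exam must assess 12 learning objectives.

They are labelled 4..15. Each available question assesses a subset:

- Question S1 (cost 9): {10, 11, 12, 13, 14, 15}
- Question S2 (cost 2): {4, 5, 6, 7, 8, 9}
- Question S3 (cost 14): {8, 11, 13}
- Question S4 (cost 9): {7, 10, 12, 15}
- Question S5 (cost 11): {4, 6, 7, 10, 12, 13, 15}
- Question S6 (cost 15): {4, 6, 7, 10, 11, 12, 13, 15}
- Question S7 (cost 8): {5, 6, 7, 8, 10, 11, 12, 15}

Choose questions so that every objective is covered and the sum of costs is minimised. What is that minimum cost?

S1, S2 together cover every objective (S1 ∪ S2 = {4, 5, 6, 7, 8, 9, 10, 11, 12, 13, 14, 15}); total cost 9 + 2 = 11.
No covering selection has total cost below 11.

11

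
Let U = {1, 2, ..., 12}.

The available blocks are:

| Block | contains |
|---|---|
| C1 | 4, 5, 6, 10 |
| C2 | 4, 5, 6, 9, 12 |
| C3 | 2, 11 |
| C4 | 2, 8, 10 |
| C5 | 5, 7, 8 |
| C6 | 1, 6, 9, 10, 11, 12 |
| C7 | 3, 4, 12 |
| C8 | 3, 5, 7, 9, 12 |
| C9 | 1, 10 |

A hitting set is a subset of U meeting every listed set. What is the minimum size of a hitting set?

The 4 points {5, 10, 11, 12} hit every block.
The blocks C3, C5, C7, C9 are pairwise disjoint, so any hitting set needs a separate point for each — at least 4. Hence 4 is optimal.

4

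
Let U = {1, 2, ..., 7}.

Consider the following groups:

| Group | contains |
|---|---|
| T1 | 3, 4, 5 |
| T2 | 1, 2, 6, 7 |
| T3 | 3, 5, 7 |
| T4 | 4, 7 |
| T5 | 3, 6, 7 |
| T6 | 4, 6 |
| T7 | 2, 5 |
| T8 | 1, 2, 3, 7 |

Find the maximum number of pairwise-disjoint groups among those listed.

2

T6, T8 are pairwise disjoint (T6={4,6}; T8={1,2,3,7}).
Every remaining group overlaps one of these, and no 3 of the listed groups are pairwise disjoint, so 2 is the maximum.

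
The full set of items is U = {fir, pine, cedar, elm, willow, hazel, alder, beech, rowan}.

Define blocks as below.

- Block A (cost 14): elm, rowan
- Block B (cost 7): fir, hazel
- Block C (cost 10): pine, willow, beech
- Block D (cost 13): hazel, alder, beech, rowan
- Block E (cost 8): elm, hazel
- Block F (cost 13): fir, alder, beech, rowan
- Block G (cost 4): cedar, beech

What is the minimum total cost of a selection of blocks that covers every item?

C, E, F, G together cover every item (C ∪ E ∪ F ∪ G = {fir, pine, cedar, elm, willow, hazel, alder, beech, rowan}); total cost 10 + 8 + 13 + 4 = 35.
The greedy pick G, B, C, D, E costs 42; no covering selection beats 35.

35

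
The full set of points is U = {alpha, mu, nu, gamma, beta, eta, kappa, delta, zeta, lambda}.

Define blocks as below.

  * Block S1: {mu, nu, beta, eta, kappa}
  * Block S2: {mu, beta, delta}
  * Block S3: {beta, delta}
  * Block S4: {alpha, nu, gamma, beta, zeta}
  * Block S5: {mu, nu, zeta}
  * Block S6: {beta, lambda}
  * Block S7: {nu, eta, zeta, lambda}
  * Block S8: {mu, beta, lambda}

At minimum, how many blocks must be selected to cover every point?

S1 and S2 and S4 and S7 together: S1 ∪ S2 ∪ S4 ∪ S7 = {alpha, mu, nu, gamma, beta, eta, kappa, delta, zeta, lambda} — every point is covered.
No 3 of the 8 blocks cover everything (all 56 combinations miss at least one point), so 4 is optimal.

4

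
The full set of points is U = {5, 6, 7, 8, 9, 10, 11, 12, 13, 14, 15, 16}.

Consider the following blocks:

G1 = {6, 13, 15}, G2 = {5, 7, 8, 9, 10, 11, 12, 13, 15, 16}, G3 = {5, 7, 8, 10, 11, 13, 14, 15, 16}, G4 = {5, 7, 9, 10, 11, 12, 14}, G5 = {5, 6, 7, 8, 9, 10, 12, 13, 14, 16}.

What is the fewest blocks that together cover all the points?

G3 and G5 together: G3 ∪ G5 = {5, 6, 7, 8, 9, 10, 11, 12, 13, 14, 15, 16} — every point is covered.
No single block has all 12 points (the largest, G2, has 10), so 2 is optimal.

2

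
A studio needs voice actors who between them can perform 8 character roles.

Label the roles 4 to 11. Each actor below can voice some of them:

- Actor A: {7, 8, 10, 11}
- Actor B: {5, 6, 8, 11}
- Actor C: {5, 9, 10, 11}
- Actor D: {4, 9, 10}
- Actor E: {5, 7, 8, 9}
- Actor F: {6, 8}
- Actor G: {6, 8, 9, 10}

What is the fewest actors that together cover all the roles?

B and D and E together: B ∪ D ∪ E = {4, 5, 6, 7, 8, 9, 10, 11} — every role is covered.
Only D contains 4, so D is forced; the remaining 5 roles need at least 2 more actors (each remaining actor adds at most 4) — so at least 3 actors are needed, and 3 is optimal.

3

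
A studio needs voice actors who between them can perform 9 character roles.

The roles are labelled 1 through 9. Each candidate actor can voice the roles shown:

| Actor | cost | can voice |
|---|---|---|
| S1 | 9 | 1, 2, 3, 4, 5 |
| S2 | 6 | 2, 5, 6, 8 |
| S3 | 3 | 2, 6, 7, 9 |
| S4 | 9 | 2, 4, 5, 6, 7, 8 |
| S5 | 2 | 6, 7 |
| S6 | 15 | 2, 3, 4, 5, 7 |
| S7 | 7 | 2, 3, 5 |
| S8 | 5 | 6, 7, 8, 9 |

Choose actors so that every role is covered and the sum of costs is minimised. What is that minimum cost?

14

S1, S8 together cover every role (S1 ∪ S8 = {1, 2, 3, 4, 5, 6, 7, 8, 9}); total cost 9 + 5 = 14.
The greedy pick S3, S1, S8 costs 17; no covering selection beats 14.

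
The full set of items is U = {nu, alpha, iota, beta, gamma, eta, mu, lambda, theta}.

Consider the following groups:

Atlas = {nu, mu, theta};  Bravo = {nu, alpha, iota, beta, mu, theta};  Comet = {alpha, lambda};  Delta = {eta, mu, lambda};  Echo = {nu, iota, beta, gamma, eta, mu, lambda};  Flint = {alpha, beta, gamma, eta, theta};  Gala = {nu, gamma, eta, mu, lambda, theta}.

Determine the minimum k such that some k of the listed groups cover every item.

Echo and Flint cover everything between them: the union {nu, alpha, iota, beta, gamma, eta, mu, lambda, theta} is all of U.
No single group has all 9 items (the largest, Echo, has 7), so 2 is optimal.

2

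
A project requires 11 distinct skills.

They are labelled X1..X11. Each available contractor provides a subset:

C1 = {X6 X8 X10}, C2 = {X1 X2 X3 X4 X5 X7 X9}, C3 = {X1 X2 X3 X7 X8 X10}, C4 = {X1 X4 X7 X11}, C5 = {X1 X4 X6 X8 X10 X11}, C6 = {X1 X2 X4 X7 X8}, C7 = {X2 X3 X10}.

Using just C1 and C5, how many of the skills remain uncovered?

Union of C1, C5 = {X1, X4, X6, X8, X10, X11}.
Not covered: X2, X3, X5, X7, X9 — 5 skills.

5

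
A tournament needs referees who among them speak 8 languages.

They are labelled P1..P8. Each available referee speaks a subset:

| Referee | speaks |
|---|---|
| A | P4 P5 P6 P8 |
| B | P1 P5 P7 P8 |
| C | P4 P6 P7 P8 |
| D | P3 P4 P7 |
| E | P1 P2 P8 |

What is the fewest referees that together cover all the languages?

3

A and D and E together: A ∪ D ∪ E = {P1, P2, P3, P4, P5, P6, P7, P8} — every language is covered.
Only E contains P2, so E is forced; the remaining 5 languages need at least 2 more referees (each remaining referee adds at most 3) — so at least 3 referees are needed, and 3 is optimal.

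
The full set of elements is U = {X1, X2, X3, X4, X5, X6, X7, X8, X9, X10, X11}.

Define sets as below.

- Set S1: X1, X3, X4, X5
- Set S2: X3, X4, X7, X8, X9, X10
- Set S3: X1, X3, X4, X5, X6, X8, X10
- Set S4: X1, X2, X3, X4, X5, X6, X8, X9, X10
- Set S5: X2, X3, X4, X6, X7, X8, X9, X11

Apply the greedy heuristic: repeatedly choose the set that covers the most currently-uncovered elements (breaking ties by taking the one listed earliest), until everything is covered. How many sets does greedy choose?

2

Greedy: pick S4 (covers 9 new) → pick S5 (covers 2 new). Total picks: 2.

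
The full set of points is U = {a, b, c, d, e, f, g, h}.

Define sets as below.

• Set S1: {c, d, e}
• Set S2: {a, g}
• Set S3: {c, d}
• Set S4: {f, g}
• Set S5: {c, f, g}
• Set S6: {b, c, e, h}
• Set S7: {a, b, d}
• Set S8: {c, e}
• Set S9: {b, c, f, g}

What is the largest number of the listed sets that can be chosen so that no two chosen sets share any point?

3

S4, S7, S8 are pairwise disjoint (S4={f,g}; S7={a,b,d}; S8={c,e}).
Every remaining set overlaps one of these, and no 4 of the listed sets are pairwise disjoint, so 3 is the maximum.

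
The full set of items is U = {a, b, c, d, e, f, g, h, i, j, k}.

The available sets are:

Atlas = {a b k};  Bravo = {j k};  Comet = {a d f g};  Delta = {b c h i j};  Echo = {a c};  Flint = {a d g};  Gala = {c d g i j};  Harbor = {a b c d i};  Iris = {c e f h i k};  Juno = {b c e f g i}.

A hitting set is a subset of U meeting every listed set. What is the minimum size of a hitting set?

3

The 3 items {a, i, k} hit every set.
No choice of 2 items meets every set, so 3 is the minimum.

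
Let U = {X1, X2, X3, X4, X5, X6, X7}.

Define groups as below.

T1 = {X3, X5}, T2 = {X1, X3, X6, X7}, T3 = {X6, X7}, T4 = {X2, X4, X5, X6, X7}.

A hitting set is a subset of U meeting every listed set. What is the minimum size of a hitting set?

2

The 2 points {X3, X6} hit every group.
The groups T1, T3 are pairwise disjoint, so any hitting set needs a separate point for each — at least 2. Hence 2 is optimal.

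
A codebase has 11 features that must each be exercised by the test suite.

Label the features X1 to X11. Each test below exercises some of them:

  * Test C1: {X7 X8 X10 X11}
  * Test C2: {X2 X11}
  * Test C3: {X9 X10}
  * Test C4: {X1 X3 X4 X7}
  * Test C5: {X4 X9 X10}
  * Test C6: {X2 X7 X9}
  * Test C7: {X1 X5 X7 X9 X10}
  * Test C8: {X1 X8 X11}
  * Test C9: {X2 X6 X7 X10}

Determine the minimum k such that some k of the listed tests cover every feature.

4

Take {C1, C4, C7, C9}. Their union is {X1, X2, X3, X4, X5, X6, X7, X8, X9, X10, X11}, which is all 11 features.
Only C4 contains X3, so C4 is forced; the remaining 7 features need at least 3 more tests (each remaining test adds at most 3) — so at least 4 tests are needed, and 4 is optimal.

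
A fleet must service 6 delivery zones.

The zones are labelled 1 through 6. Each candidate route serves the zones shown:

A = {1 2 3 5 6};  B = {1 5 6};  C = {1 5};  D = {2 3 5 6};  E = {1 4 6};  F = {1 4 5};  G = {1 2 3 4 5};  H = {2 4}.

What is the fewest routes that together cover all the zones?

Take {A, H}. Their union is {1, 2, 3, 4, 5, 6}, which is all 6 zones.
No single route has all 6 zones (the largest, A, has 5), so 2 is optimal.

2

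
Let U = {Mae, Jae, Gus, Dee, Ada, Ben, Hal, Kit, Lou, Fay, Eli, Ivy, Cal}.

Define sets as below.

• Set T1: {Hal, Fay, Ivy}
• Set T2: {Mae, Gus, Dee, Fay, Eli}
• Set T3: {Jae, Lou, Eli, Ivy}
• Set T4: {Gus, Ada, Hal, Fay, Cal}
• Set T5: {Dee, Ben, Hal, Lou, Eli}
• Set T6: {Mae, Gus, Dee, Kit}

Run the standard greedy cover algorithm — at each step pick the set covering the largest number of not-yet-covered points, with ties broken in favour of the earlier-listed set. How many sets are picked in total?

Greedy: pick T2 (covers 5 new) → pick T3 (covers 3 new) → pick T4 (covers 3 new) → pick T5 (covers 1 new) → pick T6 (covers 1 new). Total picks: 5.
(The true minimum cover uses only 4 sets, so greedy is not optimal here.)

5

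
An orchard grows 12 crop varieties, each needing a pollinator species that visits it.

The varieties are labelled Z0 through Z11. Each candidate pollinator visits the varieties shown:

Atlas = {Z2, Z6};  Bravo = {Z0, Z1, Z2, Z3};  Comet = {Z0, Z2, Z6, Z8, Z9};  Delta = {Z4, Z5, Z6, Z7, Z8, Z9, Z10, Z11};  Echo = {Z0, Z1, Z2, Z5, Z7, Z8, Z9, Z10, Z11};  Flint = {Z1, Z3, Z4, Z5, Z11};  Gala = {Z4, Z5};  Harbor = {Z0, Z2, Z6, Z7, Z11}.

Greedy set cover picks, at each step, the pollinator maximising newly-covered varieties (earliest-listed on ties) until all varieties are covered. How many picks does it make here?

3

Greedy: pick Echo (covers 9 new) → pick Delta (covers 2 new) → pick Bravo (covers 1 new). Total picks: 3.
(The true minimum cover uses only 2 pollinators, so greedy is not optimal here.)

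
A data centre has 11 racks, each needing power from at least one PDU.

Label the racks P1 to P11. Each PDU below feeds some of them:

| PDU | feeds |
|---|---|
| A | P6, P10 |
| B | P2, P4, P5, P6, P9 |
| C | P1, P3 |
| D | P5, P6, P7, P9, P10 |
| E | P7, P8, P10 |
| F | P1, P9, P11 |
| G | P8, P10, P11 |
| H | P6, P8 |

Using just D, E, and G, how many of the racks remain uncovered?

Union of D, E, G = {P5, P6, P7, P8, P9, P10, P11}.
Not covered: P1, P2, P3, P4 — 4 racks.

4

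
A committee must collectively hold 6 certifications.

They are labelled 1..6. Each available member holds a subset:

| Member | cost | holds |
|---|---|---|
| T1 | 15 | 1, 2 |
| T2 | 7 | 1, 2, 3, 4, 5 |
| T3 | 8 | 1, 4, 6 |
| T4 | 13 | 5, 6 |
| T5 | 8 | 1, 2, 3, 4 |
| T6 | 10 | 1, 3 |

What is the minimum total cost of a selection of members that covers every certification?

15

T2, T3 together cover every certification (T2 ∪ T3 = {1, 2, 3, 4, 5, 6}); total cost 7 + 8 = 15.
No covering selection has total cost below 15.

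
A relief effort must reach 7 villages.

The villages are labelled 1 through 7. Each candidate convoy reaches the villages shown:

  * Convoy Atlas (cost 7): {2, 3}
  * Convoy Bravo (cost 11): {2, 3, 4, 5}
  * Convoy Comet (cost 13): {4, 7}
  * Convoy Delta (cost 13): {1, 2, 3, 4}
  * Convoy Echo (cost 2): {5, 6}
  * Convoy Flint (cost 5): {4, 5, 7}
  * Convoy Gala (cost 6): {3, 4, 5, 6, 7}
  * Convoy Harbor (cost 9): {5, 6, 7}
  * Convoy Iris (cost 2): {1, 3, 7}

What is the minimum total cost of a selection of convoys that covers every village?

15

Atlas, Gala, Iris together cover every village (Atlas ∪ Gala ∪ Iris = {1, 2, 3, 4, 5, 6, 7}); total cost 7 + 6 + 2 = 15.
The greedy pick Iris, Echo, Flint, Atlas costs 16; no covering selection beats 15.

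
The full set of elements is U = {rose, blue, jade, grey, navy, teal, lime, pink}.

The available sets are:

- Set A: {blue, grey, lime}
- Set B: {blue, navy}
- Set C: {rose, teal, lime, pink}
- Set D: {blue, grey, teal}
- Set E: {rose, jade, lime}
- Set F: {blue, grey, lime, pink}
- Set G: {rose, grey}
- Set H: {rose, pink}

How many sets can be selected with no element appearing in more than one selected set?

A, H are pairwise disjoint (A={blue,grey,lime}; H={rose,pink}).
Every remaining set overlaps one of these, and no 3 of the listed sets are pairwise disjoint, so 2 is the maximum.

2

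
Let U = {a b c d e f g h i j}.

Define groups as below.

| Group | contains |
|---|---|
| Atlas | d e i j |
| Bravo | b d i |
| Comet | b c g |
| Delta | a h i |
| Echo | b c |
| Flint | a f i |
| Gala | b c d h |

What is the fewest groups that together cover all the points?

4

Atlas and Comet and Delta and Flint together: Atlas ∪ Comet ∪ Delta ∪ Flint = {a, b, c, d, e, f, g, h, i, j} — every point is covered.
No 3 of the 7 groups cover everything (all 35 combinations miss at least one point), so 4 is optimal.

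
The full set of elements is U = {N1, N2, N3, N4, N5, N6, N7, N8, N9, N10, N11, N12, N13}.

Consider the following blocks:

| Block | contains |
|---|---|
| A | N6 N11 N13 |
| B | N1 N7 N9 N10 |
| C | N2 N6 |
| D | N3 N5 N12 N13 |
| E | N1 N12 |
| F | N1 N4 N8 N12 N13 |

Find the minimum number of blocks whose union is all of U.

5

A, B, C, D, and F cover everything between them: the union {N1, N2, N3, N4, N5, N6, N7, N8, N9, N10, N11, N12, N13} is all of U.
No 4 of the 6 blocks cover everything (all 15 combinations miss at least one element), so 5 is optimal.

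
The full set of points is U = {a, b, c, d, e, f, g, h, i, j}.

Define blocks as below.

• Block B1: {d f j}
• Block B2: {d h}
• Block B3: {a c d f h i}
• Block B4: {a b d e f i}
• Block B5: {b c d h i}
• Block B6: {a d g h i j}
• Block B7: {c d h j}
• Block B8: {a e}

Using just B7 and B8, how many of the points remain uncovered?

Union of B7, B8 = {a, c, d, e, h, j}.
Not covered: b, f, g, i — 4 points.

4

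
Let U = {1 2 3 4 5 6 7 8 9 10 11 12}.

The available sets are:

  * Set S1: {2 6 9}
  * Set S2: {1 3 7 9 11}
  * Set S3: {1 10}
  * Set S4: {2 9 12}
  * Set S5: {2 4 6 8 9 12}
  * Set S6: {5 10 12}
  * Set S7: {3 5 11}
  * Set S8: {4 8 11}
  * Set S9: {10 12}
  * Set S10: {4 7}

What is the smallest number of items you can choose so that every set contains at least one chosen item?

Take H = {2, 7, 10, 11}. Each listed set contains at least one of these, so H is a hitting set of size 4.
The sets S1, S3, S7, S10 are pairwise disjoint, so any hitting set needs a separate item for each — at least 4. Hence 4 is optimal.

4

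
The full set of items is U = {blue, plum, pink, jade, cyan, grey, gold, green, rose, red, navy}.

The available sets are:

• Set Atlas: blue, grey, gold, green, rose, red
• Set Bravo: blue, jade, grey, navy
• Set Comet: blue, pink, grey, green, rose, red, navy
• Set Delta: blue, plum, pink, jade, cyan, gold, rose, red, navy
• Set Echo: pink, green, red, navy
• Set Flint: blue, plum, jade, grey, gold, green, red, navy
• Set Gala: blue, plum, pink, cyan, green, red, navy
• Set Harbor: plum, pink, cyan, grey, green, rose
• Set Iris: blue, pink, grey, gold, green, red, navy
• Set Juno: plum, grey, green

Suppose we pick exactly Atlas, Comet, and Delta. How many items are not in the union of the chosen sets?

Union of Atlas, Comet, Delta = {blue, plum, pink, jade, cyan, grey, gold, green, rose, red, navy} — that's every item, so 0 are uncovered.

0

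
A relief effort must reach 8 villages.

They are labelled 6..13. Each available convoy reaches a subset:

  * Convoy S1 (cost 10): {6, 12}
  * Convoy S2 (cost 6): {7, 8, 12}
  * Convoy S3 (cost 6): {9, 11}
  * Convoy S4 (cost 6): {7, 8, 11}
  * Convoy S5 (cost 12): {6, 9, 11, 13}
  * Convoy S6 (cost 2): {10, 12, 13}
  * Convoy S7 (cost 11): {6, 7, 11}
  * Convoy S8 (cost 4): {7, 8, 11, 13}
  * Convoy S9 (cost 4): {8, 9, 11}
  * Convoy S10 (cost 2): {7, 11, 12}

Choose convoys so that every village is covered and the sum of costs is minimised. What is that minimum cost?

S6, S7, S9 together cover every village (S6 ∪ S7 ∪ S9 = {6, 7, 8, 9, 10, 11, 12, 13}); total cost 2 + 11 + 4 = 17.
The greedy pick S6, S10, S9, S1 costs 18; no covering selection beats 17.

17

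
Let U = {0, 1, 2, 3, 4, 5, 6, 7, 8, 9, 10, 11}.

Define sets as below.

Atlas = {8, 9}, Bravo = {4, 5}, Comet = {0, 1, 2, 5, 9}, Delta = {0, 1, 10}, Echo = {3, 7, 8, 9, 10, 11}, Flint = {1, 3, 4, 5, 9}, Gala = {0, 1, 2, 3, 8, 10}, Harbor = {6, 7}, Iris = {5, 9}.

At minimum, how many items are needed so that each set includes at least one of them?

4

Take H = {5, 7, 8, 10}. Each listed set contains at least one of these, so H is a hitting set of size 4.
The sets Atlas, Bravo, Delta, Harbor are pairwise disjoint, so any hitting set needs a separate item for each — at least 4. Hence 4 is optimal.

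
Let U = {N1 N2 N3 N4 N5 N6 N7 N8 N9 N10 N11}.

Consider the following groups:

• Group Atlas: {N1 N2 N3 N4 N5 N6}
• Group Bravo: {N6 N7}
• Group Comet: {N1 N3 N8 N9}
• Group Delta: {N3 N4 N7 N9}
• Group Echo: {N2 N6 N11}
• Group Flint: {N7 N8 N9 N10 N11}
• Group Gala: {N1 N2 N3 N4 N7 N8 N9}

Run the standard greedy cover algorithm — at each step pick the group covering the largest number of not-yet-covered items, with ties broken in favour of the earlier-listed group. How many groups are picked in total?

Greedy: pick Gala (covers 7 new) → pick Atlas (covers 2 new) → pick Flint (covers 2 new). Total picks: 3.
(The true minimum cover uses only 2 groups, so greedy is not optimal here.)

3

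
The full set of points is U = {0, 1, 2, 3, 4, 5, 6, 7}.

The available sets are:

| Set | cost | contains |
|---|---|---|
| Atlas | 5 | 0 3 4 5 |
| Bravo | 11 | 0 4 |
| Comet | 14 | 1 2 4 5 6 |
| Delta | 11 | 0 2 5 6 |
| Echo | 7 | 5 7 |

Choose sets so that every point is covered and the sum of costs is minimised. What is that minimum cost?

Atlas, Comet, Echo together cover every point (Atlas ∪ Comet ∪ Echo = {0, 1, 2, 3, 4, 5, 6, 7}); total cost 5 + 14 + 7 = 26.
No covering selection has total cost below 26.

26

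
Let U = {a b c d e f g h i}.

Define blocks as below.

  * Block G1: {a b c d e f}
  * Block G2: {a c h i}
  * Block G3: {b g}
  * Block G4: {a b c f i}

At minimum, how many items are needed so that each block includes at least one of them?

The 2 items {c, g} hit every block.
The blocks G2, G3 are pairwise disjoint, so any hitting set needs a separate item for each — at least 2. Hence 2 is optimal.

2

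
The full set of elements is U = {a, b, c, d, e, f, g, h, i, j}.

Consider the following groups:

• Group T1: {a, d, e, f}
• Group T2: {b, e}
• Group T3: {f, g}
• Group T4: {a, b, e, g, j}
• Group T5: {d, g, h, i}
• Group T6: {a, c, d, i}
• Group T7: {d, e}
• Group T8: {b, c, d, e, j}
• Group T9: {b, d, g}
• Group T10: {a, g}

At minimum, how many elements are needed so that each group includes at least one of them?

Take T = {a, e, g}. Each listed group contains at least one of these, so T is a hitting set of size 3.
The groups T2, T3, T6 are pairwise disjoint, so any hitting set needs a separate element for each — at least 3. Hence 3 is optimal.

3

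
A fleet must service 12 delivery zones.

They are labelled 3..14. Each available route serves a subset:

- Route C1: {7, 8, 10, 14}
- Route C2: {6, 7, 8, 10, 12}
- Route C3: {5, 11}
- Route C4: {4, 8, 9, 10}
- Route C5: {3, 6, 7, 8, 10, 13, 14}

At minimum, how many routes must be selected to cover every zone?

Take {C2, C3, C4, C5}. Their union is {3, 4, 5, 6, 7, 8, 9, 10, 11, 12, 13, 14}, which is all 12 zones.
Only C5 contains 3, so C5 is forced; the remaining 5 zones need at least 3 more routes (each remaining route adds at most 2) — so at least 4 routes are needed, and 4 is optimal.

4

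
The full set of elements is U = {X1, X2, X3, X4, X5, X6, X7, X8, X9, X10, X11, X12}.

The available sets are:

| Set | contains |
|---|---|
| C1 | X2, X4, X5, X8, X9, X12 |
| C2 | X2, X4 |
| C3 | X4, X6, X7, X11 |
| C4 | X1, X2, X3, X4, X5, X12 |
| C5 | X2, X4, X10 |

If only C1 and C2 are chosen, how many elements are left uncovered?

6

Union of C1, C2 = {X2, X4, X5, X8, X9, X12}.
Not covered: X1, X3, X6, X7, X10, X11 — 6 elements.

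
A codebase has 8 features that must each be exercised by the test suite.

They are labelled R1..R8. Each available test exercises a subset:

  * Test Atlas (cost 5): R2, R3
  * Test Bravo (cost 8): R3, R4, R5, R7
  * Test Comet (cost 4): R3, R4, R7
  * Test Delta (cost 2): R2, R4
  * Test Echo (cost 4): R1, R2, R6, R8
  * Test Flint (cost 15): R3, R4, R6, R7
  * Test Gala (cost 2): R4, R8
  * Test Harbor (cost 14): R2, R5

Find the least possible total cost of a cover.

12

Bravo, Echo together cover every feature (Bravo ∪ Echo = {R1, R2, R3, R4, R5, R6, R7, R8}); total cost 8 + 4 = 12.
The greedy pick Delta, Echo, Comet, Bravo costs 18; no covering selection beats 12.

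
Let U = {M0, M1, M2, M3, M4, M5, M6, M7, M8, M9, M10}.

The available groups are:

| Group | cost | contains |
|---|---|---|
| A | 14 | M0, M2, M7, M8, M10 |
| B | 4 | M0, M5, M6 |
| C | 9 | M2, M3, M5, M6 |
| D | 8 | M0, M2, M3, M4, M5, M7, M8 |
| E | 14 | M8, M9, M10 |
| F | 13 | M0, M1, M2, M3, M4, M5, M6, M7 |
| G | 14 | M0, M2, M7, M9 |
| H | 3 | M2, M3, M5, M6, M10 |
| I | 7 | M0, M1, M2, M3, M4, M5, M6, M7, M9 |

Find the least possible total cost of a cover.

18

D, H, I together cover every point (D ∪ H ∪ I = {M0, M1, M2, M3, M4, M5, M6, M7, M8, M9, M10}); total cost 8 + 3 + 7 = 18.
No covering selection has total cost below 18.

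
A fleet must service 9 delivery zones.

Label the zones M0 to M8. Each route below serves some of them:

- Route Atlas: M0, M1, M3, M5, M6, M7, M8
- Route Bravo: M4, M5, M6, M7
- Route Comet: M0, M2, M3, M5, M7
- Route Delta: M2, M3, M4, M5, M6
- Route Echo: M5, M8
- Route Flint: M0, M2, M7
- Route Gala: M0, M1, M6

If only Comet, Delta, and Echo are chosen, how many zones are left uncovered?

Union of Comet, Delta, Echo = {M0, M2, M3, M4, M5, M6, M7, M8}.
Not covered: M1 — 1 zone.

1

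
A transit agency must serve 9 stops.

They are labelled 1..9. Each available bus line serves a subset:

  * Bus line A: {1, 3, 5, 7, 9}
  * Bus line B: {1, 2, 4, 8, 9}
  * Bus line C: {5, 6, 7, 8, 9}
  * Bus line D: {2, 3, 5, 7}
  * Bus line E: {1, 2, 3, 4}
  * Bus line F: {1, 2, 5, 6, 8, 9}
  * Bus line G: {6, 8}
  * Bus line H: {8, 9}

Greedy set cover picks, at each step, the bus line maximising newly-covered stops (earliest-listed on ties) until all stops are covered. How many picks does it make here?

Greedy: pick F (covers 6 new) → pick A (covers 2 new) → pick B (covers 1 new). Total picks: 3.
(The true minimum cover uses only 2 bus lines, so greedy is not optimal here.)

3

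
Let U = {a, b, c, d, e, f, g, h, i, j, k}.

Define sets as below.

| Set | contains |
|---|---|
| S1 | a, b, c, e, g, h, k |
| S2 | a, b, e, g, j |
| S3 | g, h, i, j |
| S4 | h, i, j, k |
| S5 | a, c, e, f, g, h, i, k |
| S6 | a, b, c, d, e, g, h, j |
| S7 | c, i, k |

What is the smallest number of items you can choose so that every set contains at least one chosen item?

T = {g, k} meets every set (each contains at least one member of T), and |T| = 2.
The sets S2, S7 are pairwise disjoint, so any hitting set needs a separate item for each — at least 2. Hence 2 is optimal.

2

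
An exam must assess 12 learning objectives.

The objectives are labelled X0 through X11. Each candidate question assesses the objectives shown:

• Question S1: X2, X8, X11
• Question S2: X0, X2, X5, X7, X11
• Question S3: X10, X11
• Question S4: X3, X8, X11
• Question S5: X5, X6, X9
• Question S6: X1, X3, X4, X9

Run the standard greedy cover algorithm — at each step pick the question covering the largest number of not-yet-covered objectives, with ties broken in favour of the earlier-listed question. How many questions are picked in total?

5

Greedy: pick S2 (covers 5 new) → pick S6 (covers 4 new) → pick S1 (covers 1 new) → pick S3 (covers 1 new) → pick S5 (covers 1 new). Total picks: 5.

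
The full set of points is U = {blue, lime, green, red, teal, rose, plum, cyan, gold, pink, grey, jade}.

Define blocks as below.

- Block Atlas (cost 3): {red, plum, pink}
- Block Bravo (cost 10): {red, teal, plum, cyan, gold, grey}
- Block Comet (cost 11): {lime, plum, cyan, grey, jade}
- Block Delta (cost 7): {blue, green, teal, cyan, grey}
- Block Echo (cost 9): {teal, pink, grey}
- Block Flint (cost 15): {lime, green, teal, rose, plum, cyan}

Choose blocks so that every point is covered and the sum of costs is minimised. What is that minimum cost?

Atlas, Bravo, Comet, Delta, Flint together cover every point (Atlas ∪ Bravo ∪ Comet ∪ Delta ∪ Flint = {blue, lime, green, red, teal, rose, plum, cyan, gold, pink, grey, jade}); total cost 3 + 10 + 11 + 7 + 15 = 46.
No covering selection has total cost below 46.

46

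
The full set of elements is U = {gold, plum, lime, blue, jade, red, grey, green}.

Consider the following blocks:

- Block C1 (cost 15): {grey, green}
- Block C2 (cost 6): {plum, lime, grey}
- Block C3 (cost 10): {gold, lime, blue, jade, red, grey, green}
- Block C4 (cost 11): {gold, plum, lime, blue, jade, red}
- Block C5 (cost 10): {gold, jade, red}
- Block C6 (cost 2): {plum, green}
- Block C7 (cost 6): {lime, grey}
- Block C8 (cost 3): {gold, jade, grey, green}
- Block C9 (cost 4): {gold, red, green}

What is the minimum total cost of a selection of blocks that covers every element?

C3, C6 together cover every element (C3 ∪ C6 = {gold, plum, lime, blue, jade, red, grey, green}); total cost 10 + 2 = 12.
The greedy pick C8, C6, C3 costs 15; no covering selection beats 12.

12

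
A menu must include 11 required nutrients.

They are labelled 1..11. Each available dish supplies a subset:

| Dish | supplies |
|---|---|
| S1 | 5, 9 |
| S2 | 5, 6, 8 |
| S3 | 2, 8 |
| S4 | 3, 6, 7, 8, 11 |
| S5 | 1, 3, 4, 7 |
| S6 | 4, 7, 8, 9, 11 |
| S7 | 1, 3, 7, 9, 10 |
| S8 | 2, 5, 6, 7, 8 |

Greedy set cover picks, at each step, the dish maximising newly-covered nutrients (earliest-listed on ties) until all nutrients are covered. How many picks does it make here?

4

Greedy: pick S4 (covers 5 new) → pick S7 (covers 3 new) → pick S8 (covers 2 new) → pick S5 (covers 1 new). Total picks: 4.
(The true minimum cover uses only 3 dishes, so greedy is not optimal here.)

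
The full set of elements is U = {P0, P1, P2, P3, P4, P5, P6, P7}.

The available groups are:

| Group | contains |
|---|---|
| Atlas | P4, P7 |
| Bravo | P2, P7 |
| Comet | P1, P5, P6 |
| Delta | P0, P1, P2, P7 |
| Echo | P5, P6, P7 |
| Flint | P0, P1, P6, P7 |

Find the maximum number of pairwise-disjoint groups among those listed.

2

Bravo, Comet are pairwise disjoint (Bravo={P2,P7}; Comet={P1,P5,P6}).
Every remaining group overlaps one of these, and no 3 of the listed groups are pairwise disjoint, so 2 is the maximum.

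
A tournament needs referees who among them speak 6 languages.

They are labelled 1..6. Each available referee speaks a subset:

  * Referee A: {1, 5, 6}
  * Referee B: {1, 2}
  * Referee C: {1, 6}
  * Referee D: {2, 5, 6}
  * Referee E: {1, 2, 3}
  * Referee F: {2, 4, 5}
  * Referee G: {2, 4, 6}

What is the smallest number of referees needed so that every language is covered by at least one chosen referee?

A and E and G together: A ∪ E ∪ G = {1, 2, 3, 4, 5, 6} — every language is covered.
Only E contains 3, so E is forced; the remaining 3 languages need at least 2 more referees (each remaining referee adds at most 2) — so at least 3 referees are needed, and 3 is optimal.

3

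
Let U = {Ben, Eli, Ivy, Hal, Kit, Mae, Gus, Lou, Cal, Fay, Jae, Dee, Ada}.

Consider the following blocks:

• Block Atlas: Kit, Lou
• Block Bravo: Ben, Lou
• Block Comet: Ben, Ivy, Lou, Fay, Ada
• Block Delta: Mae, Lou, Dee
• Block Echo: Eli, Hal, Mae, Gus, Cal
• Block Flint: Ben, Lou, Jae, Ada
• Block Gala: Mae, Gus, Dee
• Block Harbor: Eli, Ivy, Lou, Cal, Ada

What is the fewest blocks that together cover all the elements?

5

Take {Atlas, Comet, Echo, Flint, Gala}. Their union is {Ben, Eli, Ivy, Hal, Kit, Mae, Gus, Lou, Cal, Fay, Jae, Dee, Ada}, which is all 13 elements.
No 4 of the 8 blocks cover everything (all 70 combinations miss at least one element), so 5 is optimal.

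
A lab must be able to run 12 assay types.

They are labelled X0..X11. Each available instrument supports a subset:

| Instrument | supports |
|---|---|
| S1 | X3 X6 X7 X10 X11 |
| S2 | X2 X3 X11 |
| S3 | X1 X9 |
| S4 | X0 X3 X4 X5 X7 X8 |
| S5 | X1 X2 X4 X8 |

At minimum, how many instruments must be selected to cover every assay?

S1 and S3 and S4 and S5 together: S1 ∪ S3 ∪ S4 ∪ S5 = {X0, X1, X2, X3, X4, X5, X6, X7, X8, X9, X10, X11} — every assay is covered.
No 3 of the 5 instruments cover everything (all 10 combinations miss at least one assay), so 4 is optimal.

4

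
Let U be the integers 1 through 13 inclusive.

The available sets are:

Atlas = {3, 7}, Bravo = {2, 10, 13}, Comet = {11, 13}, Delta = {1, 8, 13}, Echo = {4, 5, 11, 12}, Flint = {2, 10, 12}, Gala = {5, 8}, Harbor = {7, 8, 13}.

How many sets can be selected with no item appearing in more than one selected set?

4

Atlas, Comet, Flint, Gala are pairwise disjoint (Atlas={3,7}; Comet={11,13}; Flint={2,10,12}; Gala={5,8}).
Every remaining set overlaps one of these, and no 5 of the listed sets are pairwise disjoint, so 4 is the maximum.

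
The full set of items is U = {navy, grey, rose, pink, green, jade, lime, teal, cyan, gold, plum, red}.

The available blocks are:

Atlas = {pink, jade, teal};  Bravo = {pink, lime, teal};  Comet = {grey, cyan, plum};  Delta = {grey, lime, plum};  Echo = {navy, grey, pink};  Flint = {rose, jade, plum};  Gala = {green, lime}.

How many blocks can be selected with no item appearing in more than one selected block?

3

Echo, Flint, Gala are pairwise disjoint (Echo={navy,grey,pink}; Flint={rose,jade,plum}; Gala={green,lime}).
Every remaining block overlaps one of these, and no 4 of the listed blocks are pairwise disjoint, so 3 is the maximum.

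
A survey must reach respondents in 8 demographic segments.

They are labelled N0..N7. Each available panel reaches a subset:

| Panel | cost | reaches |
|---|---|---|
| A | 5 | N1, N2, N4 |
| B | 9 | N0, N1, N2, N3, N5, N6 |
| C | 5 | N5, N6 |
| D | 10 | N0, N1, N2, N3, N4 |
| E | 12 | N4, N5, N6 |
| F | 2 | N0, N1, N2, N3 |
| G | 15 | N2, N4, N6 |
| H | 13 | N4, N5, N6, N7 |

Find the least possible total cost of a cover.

F, H together cover every segment (F ∪ H = {N0, N1, N2, N3, N4, N5, N6, N7}); total cost 2 + 13 = 15.
The greedy pick F, C, A, H costs 25; no covering selection beats 15.

15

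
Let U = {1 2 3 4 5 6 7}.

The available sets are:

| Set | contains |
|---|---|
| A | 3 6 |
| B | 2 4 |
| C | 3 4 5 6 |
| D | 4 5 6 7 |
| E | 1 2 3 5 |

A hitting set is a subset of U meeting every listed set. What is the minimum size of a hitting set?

Take H = {3, 4}. Each listed set contains at least one of these, so H is a hitting set of size 2.
The sets A, B are pairwise disjoint, so any hitting set needs a separate point for each — at least 2. Hence 2 is optimal.

2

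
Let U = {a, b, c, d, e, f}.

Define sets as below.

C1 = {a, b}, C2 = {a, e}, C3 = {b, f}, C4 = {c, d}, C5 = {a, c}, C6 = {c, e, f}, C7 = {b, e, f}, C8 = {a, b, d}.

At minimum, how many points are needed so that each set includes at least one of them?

3

H = {a, c, f} meets every set (each contains at least one member of H), and |H| = 3.
The sets C2, C3, C4 are pairwise disjoint, so any hitting set needs a separate point for each — at least 3. Hence 3 is optimal.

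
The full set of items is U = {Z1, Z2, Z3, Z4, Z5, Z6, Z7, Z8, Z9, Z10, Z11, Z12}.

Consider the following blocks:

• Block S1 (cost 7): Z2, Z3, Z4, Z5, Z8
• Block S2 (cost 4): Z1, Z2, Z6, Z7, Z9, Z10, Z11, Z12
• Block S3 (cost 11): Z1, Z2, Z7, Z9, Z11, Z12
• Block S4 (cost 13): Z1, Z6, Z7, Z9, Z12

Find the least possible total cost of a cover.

S1, S2 together cover every item (S1 ∪ S2 = {Z1, Z2, Z3, Z4, Z5, Z6, Z7, Z8, Z9, Z10, Z11, Z12}); total cost 7 + 4 = 11.
No covering selection has total cost below 11.

11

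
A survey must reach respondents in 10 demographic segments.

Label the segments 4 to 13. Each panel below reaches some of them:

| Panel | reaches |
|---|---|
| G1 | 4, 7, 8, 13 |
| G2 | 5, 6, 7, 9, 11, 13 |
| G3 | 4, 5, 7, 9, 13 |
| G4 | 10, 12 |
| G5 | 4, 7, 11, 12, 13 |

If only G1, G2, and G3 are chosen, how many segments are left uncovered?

2

Union of G1, G2, G3 = {4, 5, 6, 7, 8, 9, 11, 13}.
Not covered: 10, 12 — 2 segments.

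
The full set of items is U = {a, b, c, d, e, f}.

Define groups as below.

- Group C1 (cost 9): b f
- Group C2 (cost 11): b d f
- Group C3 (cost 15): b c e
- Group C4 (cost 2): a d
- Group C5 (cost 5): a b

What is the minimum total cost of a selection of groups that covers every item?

C1, C3, C4 together cover every item (C1 ∪ C3 ∪ C4 = {a, b, c, d, e, f}); total cost 9 + 15 + 2 = 26.
No covering selection has total cost below 26.

26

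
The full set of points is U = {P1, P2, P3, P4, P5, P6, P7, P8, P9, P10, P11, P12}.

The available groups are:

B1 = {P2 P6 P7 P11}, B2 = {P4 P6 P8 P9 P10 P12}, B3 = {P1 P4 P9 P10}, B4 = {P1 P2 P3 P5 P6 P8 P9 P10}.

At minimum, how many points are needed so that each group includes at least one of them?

H = {P2, P10} meets every group (each contains at least one member of H), and |H| = 2.
The groups B1, B3 are pairwise disjoint, so any hitting set needs a separate point for each — at least 2. Hence 2 is optimal.

2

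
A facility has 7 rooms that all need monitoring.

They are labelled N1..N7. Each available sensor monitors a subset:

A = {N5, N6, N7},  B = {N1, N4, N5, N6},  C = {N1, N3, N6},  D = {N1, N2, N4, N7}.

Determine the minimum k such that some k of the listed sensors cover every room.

Take {A, C, D}. Their union is {N1, N2, N3, N4, N5, N6, N7}, which is all 7 rooms.
Only D contains N2, so D is forced; the remaining 3 rooms need at least 2 more sensors (each remaining sensor adds at most 2) — so at least 3 sensors are needed, and 3 is optimal.

3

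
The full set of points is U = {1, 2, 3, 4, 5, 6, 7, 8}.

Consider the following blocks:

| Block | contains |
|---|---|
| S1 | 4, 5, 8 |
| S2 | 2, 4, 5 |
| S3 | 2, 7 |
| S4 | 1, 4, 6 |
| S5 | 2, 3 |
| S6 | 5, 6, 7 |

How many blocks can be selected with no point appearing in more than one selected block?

S5, S6 are pairwise disjoint (S5={2,3}; S6={5,6,7}).
Every remaining block overlaps one of these, and no 3 of the listed blocks are pairwise disjoint, so 2 is the maximum.

2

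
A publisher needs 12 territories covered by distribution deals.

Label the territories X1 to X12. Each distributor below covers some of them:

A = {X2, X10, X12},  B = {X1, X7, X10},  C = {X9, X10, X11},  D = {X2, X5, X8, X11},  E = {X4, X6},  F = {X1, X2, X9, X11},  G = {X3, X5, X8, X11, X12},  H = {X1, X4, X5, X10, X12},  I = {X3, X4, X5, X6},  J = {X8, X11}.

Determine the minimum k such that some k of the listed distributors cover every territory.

Take {B, E, F, G}. Their union is {X1, X2, X3, X4, X5, X6, X7, X8, X9, X10, X11, X12}, which is all 12 territories.
No 3 of the 10 distributors cover everything (all 120 combinations miss at least one territory), so 4 is optimal.

4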